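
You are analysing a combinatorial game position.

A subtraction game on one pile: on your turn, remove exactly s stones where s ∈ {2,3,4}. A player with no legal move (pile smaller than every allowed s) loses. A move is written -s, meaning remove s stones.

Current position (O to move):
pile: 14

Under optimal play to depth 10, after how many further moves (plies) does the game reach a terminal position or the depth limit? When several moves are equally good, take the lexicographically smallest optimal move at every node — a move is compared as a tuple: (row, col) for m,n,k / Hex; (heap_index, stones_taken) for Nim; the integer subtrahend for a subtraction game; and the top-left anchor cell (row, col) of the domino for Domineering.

PV length from [14]: 5 plies

p1 O@[14]: -2[12]+1* -3[11]-1 -4[10]-1
p2 X@[12]: -2[10]-1* -3[9]-1 -4[8]-1
p3 O@[10]: -2[8]-1 -3[7]+1* -4[6]+1
p4 X@[7]: -2[5]-1* -3[4]-1 -4[3]-1
p5 O@[5]: -2[3]-1 -3[2]-1 -4[1]+1*
p6 X@[1] terminal -1; root [14] d10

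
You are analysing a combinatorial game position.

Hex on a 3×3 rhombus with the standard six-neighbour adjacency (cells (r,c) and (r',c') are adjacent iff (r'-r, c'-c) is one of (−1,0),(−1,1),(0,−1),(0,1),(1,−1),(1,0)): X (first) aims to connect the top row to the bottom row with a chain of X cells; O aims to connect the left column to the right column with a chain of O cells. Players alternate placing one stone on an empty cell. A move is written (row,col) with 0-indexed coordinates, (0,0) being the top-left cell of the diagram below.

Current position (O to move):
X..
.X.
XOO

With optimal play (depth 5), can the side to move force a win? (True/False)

ply 1, O at X../.X./XOO | (0,1)=-1→XO./.X./XOO*; (0,2)=-1→X.O/.X./XOO; (1,0)=-1→X../OX./XOO; (1,2)=-1→X../.XO/XOO
ply 2, X at XO./.X./XOO | (0,2)=+1→XOX/.X./XOO*; (1,0)=+1→XO./XX./XOO; (1,2)=+1→XO./.XX/XOO
ply 3: XOX/.X./XOO is terminal -1 (O); from X../.X./XOO depth 5

O winning at [X../.X./XOO]: False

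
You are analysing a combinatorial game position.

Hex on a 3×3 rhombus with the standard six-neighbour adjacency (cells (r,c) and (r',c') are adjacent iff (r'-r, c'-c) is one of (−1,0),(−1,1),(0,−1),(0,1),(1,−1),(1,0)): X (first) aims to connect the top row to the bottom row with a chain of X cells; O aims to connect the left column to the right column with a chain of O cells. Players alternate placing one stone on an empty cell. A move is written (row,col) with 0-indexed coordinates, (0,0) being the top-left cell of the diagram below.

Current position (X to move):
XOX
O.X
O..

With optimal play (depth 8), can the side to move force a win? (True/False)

X winning at [XOX/O.X/O..]: True

p1 X@[XOX/O.X/O..]: (1,1)[XOX/OXX/O..]+1* (2,1)[XOX/O.X/OX.]+1 (2,2)[XOX/O.X/O.X]+1
p2 O@[XOX/OXX/O..]: (2,1)[XOX/OXX/OO.]-1* (2,2)[XOX/OXX/O.O]-1
p3 X@[XOX/OXX/OO.]: (2,2)[XOX/OXX/OOX]+1*
p4 O@[XOX/OXX/OOX] terminal -1; root [XOX/O.X/O..] d8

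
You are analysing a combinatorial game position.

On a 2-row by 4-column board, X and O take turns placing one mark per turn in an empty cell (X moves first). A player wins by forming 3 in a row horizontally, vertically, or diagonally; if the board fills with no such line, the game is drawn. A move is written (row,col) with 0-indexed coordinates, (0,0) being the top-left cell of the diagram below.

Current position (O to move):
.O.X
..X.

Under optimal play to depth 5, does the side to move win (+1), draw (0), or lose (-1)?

value(.O.X/..X., O) = 0

p1 O@[.O.X/..X.]: (0,0)[OO.X/..X.]+0* (0,2)[.OOX/..X.]+0 (1,0)[.O.X/O.X.]+0 (1,1)[.O.X/.OX.]+0 (1,3)[.O.X/..XO]+0
p2 X@[OO.X/..X.]: (0,2)[OOXX/..X.]+0* (1,0)[OO.X/X.X.]-1 (1,1)[OO.X/.XX.]-1 (1,3)[OO.X/..XX]-1
p3 O@[OOXX/..X.]: (1,0)[OOXX/O.X.]+0* (1,1)[OOXX/.OX.]+0 (1,3)[OOXX/..XO]+0
p4 X@[OOXX/O.X.]: (1,1)[OOXX/OXX.]+0* (1,3)[OOXX/O.XX]+0
p5 O@[OOXX/OXX.]: (1,3)[OOXX/OXXO]+0*
p6 X@[OOXX/OXXO] terminal +0; root [.O.X/..X.] d5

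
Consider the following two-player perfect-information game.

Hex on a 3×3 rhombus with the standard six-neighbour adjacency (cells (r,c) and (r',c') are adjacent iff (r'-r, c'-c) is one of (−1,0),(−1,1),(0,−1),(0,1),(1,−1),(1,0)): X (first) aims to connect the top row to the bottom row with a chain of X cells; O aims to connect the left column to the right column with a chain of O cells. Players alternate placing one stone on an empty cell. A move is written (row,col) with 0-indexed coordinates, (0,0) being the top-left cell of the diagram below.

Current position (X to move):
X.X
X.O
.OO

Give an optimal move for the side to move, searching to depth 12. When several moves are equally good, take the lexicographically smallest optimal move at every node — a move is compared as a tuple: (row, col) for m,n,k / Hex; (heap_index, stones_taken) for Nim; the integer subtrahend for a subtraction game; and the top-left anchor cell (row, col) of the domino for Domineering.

ply 1, X at X.X/X.O/.OO | (0,1)=-1→XXX/X.O/.OO; (1,1)=-1→X.X/XXO/.OO; (2,0)=+1→X.X/X.O/XOO*
ply 2: X.X/X.O/XOO is terminal -1 (O); from X.X/X.O/.OO depth 12

X's best at [X.X/X.O/.OO]: (2,0)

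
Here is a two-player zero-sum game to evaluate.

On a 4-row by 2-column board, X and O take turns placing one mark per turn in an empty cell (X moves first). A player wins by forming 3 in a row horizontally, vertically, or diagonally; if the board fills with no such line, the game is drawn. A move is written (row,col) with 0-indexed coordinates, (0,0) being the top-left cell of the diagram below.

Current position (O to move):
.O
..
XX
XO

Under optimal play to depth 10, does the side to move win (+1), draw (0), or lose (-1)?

value(.O/../XX/XO, O) = 0

[.O/../XX/XO] O move#1: (0,0):-1/OO/../XX/XO, (1,0):+0/.O/O./XX/XO*, (1,1):-1/.O/.O/XX/XO
[.O/O./XX/XO] X move#2: (0,0):+0/XO/O./XX/XO*, (1,1):+0/.O/OX/XX/XO
[XO/O./XX/XO] O move#3: (1,1):+0/XO/OO/XX/XO*
[XO/OO/XX/XO] end (terminal +0, X#4); searched .O/../XX/XO to 10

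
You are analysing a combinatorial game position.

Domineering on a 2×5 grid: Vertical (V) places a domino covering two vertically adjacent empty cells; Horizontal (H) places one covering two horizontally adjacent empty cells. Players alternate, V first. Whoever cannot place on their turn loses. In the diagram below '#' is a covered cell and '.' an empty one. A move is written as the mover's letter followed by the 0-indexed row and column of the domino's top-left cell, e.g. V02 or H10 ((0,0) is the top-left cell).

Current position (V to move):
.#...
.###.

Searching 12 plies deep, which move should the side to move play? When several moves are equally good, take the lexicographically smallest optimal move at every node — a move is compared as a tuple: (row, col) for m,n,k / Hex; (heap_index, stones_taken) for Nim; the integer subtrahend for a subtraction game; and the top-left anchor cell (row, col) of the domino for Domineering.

p1 V@[.#.../.###.]: V00[##.../####.]-1 V04[.#..#/.####]+1*
p2 H@[.#..#/.####]: H02[.####/.####]-1*
p3 V@[.####/.####]: V00[#####/#####]+1*
p4 H@[#####/#####] terminal -1; root [.#.../.###.] d12

V's best at [.#.../.###.]: V04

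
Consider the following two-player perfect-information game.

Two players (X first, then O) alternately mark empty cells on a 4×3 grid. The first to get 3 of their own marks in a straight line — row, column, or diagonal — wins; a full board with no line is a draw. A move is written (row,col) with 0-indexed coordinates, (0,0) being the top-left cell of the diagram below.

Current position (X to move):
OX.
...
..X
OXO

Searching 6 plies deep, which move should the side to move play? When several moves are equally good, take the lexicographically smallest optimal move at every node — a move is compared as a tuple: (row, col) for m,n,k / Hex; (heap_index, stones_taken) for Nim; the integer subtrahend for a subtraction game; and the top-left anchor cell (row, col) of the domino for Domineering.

X's best at [OX./.../..X/OXO]: (0,2)

ply 1, X at OX./.../..X/OXO | (0,2)=+1→OXX/.../..X/OXO*; (1,0)=+0→OX./X../..X/OXO; (1,1)=-1→OX./.X./..X/OXO; (1,2)=+1→OX./..X/..X/OXO; (2,0)=-1→OX./.../X.X/OXO; (2,1)=+1→OX./.../.XX/OXO
ply 2, O at OXX/.../..X/OXO | (1,0)=-1→OXX/O../..X/OXO*; (1,1)=-1→OXX/.O./..X/OXO; (1,2)=-1→OXX/..O/..X/OXO; (2,0)=-1→OXX/.../O.X/OXO; (2,1)=-1→OXX/.../.OX/OXO
ply 3, X at OXX/O../..X/OXO | (1,1)=-1→OXX/OX./..X/OXO; (1,2)=+1→OXX/O.X/..X/OXO*; (2,0)=-1→OXX/O../X.X/OXO; (2,1)=-1→OXX/O../.XX/OXO
ply 4: OXX/O.X/..X/OXO is terminal -1 (O); from OX./.../..X/OXO depth 6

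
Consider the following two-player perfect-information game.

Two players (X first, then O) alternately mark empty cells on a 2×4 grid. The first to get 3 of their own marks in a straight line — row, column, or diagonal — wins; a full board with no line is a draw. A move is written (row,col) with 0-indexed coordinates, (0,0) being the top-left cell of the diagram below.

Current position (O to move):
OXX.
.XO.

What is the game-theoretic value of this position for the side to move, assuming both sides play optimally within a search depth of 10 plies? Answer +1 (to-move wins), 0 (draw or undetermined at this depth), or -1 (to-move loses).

value(OXX./.XO., O) = 0

p1 O@[OXX./.XO.]: (0,3)[OXXO/.XO.]+0* (1,0)[OXX./OXO.]-1 (1,3)[OXX./.XOO]-1
p2 X@[OXXO/.XO.]: (1,0)[OXXO/XXO.]+0* (1,3)[OXXO/.XOX]+0
p3 O@[OXXO/XXO.]: (1,3)[OXXO/XXOO]+0*
p4 X@[OXXO/XXOO] terminal +0; root [OXX./.XO.] d10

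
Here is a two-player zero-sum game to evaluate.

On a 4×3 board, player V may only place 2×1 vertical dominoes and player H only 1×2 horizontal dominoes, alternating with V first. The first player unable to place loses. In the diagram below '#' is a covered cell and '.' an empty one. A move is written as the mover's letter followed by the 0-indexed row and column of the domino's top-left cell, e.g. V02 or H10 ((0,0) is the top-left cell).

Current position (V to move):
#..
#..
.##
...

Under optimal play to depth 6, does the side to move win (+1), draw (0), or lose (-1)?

p1 V@[#../#../.##/...]: V01[##./##./.##/...]+1* V02[#.#/#.#/.##/...]+1 V20[#../#../###/#..]-1
p2 H@[##./##./.##/...]: H30[##./##./.##/##.]-1* H31[##./##./.##/.##]-1
p3 V@[##./##./.##/##.]: V02[###/###/.##/##.]+1*
p4 H@[###/###/.##/##.] terminal -1; root [#../#../.##/...] d6

value(#../#../.##/..., V) = +1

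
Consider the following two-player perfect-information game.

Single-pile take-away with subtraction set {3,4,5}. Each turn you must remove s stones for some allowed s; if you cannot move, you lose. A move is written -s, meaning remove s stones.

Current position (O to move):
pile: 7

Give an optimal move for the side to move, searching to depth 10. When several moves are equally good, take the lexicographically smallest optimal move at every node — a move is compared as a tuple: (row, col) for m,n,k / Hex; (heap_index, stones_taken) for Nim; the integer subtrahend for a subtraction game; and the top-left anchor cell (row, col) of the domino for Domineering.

O's best at [7]: -5

p1 O@[7]: -3[4]-1 -4[3]-1 -5[2]+1*
p2 X@[2] terminal -1; root [7] d10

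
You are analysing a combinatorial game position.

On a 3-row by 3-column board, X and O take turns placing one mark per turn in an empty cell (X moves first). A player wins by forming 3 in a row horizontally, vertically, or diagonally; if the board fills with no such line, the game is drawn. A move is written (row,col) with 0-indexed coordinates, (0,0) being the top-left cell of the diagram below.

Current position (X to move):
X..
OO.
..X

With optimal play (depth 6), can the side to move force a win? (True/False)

ply 1, X at X../OO./..X | (0,1)=-1→XX./OO./..X; (0,2)=-1→X.X/OO./..X; (1,2)=+0→X../OOX/..X*; (2,0)=-1→X../OO./X.X; (2,1)=-1→X../OO./.XX
ply 2, O at X../OOX/..X | (0,1)=-1→XO./OOX/..X; (0,2)=+0→X.O/OOX/..X*; (2,0)=-1→X../OOX/O.X; (2,1)=-1→X../OOX/.OX
ply 3, X at X.O/OOX/..X | (0,1)=-1→XXO/OOX/..X; (2,0)=+0→X.O/OOX/X.X*; (2,1)=-1→X.O/OOX/.XX
ply 4, O at X.O/OOX/X.X | (0,1)=-1→XOO/OOX/X.X; (2,1)=+0→X.O/OOX/XOX*
ply 5, X at X.O/OOX/XOX | (0,1)=+0→XXO/OOX/XOX*
ply 6: XXO/OOX/XOX is terminal +0 (O); from X../OO./..X depth 6

X winning at [X../OO./..X]: False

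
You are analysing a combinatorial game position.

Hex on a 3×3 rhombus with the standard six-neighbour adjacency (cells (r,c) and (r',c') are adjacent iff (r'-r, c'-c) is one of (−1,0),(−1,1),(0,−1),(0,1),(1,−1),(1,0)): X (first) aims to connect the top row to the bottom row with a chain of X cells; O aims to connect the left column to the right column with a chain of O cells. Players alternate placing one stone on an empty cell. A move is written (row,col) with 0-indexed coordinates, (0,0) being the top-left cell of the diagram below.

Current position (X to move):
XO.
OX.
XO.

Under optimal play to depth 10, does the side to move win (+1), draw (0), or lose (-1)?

value(XO./OX./XO., X) = +1

ply 1, X at XO./OX./XO. | (0,2)=+1→XOX/OX./XO.*; (1,2)=-1→XO./OXX/XO.; (2,2)=-1→XO./OX./XOX
ply 2: XOX/OX./XO. is terminal -1 (O); from XO./OX./XO. depth 10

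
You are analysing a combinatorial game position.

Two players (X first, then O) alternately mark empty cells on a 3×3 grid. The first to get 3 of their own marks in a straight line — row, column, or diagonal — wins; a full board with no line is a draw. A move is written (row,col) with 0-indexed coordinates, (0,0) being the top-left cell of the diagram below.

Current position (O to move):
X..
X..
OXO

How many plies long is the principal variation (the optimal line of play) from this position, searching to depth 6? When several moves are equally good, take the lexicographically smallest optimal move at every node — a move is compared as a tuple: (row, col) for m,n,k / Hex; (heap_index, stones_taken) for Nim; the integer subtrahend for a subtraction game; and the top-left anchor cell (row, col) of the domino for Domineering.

PV length from [X../X../OXO]: 3 plies

p1 O@[X../X../OXO]: (0,1)[XO./X../OXO]+0 (0,2)[X.O/X../OXO]+1* (1,1)[X../XO./OXO]+0 (1,2)[X../X.O/OXO]+0
p2 X@[X.O/X../OXO]: (0,1)[XXO/X../OXO]-1* (1,1)[X.O/XX./OXO]-1 (1,2)[X.O/X.X/OXO]-1
p3 O@[XXO/X../OXO]: (1,1)[XXO/XO./OXO]+1* (1,2)[XXO/X.O/OXO]+1
p4 X@[XXO/XO./OXO] terminal -1; root [X../X../OXO] d6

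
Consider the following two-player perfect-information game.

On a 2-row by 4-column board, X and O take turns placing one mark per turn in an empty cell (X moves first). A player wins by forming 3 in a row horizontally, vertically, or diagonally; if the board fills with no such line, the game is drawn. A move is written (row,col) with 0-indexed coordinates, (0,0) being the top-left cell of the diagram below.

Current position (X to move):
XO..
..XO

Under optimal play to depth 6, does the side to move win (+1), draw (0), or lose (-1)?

value(XO../..XO, X) = 0

ply 1, X at XO../..XO | (0,2)=+0→XOX./..XO*; (0,3)=+0→XO.X/..XO; (1,0)=+0→XO../X.XO; (1,1)=+0→XO../.XXO
ply 2, O at XOX./..XO | (0,3)=+0→XOXO/..XO*; (1,0)=+0→XOX./O.XO; (1,1)=+0→XOX./.OXO
ply 3, X at XOXO/..XO | (1,0)=+0→XOXO/X.XO*; (1,1)=+0→XOXO/.XXO
ply 4, O at XOXO/X.XO | (1,1)=+0→XOXO/XOXO*
ply 5: XOXO/XOXO is terminal +0 (X); from XO../..XO depth 6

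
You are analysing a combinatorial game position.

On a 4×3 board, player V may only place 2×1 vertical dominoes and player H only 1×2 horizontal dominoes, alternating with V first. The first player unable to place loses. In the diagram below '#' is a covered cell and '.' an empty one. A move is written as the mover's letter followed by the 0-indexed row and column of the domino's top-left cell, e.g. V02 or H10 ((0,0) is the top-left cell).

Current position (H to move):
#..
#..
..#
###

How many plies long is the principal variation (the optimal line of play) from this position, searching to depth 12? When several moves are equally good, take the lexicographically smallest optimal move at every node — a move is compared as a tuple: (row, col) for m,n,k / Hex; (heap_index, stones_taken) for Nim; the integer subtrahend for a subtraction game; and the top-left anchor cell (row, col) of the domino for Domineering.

p1 H@[#../#../..#/###]: H01[###/#../..#/###]-1 H11[#../###/..#/###]+1* H20[#../#../###/###]-1
p2 V@[#../###/..#/###] terminal -1; root [#../#../..#/###] d12

PV length from [#../#../..#/###]: 1 ply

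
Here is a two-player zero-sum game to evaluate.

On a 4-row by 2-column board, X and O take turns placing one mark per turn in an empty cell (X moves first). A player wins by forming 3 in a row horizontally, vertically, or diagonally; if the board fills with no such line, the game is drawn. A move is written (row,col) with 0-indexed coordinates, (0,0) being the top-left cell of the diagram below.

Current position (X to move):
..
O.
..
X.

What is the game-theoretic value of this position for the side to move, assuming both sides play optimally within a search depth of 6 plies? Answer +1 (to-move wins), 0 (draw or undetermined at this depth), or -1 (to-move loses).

value(../O./../X., X) = 0

[../O./../X.] X move#1: (0,0):+0/X./O./../X.*, (0,1):+0/.X/O./../X., (1,1):+0/../OX/../X., (2,0):+0/../O./X./X., (2,1):+0/../O./.X/X., (3,1):+0/../O./../XX
[X./O./../X.] O move#2: (0,1):+0/XO/O./../X.*, (1,1):+0/X./OO/../X., (2,0):+0/X./O./O./X., (2,1):+0/X./O./.O/X., (3,1):+0/X./O./../XO
[XO/O./../X.] X move#3: (1,1):+0/XO/OX/../X.*, (2,0):+0/XO/O./X./X., (2,1):+0/XO/O./.X/X., (3,1):+0/XO/O./../XX
[XO/OX/../X.] O move#4: (2,0):+0/XO/OX/O./X.*, (2,1):+0/XO/OX/.O/X., (3,1):+0/XO/OX/../XO
[XO/OX/O./X.] X move#5: (2,1):+0/XO/OX/OX/X.*, (3,1):+0/XO/OX/O./XX
[XO/OX/OX/X.] O move#6: (3,1):+0/XO/OX/OX/XO*
[XO/OX/OX/XO] end (terminal +0, X#7); searched ../O./../X. to 6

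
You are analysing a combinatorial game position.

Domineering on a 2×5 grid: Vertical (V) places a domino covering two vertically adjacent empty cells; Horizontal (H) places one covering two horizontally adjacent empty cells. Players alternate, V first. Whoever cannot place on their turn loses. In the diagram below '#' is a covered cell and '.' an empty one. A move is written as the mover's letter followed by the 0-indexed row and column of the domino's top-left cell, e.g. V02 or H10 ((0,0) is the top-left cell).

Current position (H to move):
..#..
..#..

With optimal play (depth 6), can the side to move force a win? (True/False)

H winning at [..#../..#..]: False

[..#../..#..] H move#1: H00:-1/###../..#..*, H03:-1/..###/..#.., H10:-1/..#../###.., H13:-1/..#../..###
[###../..#..] V move#2: V03:+1/####./..##.*, V04:+1/###.#/..#.#
[####./..##.] H move#3: H10:-1/####./####.*
[####./####.] V move#4: V04:+1/#####/#####*
[#####/#####] end (terminal -1, H#5); searched ..#../..#.. to 6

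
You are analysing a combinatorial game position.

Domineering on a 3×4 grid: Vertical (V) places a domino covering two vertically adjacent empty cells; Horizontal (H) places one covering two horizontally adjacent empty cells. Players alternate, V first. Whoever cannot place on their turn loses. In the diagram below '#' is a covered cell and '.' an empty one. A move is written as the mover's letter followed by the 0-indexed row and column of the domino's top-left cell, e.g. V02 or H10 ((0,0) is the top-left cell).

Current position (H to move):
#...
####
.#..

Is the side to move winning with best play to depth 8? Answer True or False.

p1 H@[#.../####/.#..]: H01[###./####/.#..]+1* H02[#.##/####/.#..]+1 H22[#.../####/.###]+1
p2 V@[###./####/.#..] terminal -1; root [#.../####/.#..] d8

H winning at [#.../####/.#..]: True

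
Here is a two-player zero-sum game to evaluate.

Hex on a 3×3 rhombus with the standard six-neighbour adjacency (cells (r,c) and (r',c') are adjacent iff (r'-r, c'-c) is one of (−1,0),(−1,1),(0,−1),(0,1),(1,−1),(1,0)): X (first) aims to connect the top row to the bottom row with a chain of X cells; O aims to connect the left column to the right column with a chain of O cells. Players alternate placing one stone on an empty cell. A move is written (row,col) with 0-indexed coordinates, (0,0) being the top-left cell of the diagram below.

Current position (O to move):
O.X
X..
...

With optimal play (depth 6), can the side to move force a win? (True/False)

O winning at [O.X/X../...]: False

ply 1, O at O.X/X../... | (0,1)=-1→OOX/X../...*; (1,1)=-1→O.X/XO./...; (1,2)=-1→O.X/X.O/...; (2,0)=-1→O.X/X../O..; (2,1)=-1→O.X/X../.O.; (2,2)=-1→O.X/X../..O
ply 2, X at OOX/X../... | (1,1)=+1→OOX/XX./...*; (1,2)=+1→OOX/X.X/...; (2,0)=+1→OOX/X../X..; (2,1)=+1→OOX/X../.X.; (2,2)=+1→OOX/X../..X
ply 3, O at OOX/XX./... | (1,2)=-1→OOX/XXO/...*; (2,0)=-1→OOX/XX./O..; (2,1)=-1→OOX/XX./.O.; (2,2)=-1→OOX/XX./..O
ply 4, X at OOX/XXO/... | (2,0)=+1→OOX/XXO/X..*; (2,1)=+1→OOX/XXO/.X.; (2,2)=+1→OOX/XXO/..X
ply 5: OOX/XXO/X.. is terminal -1 (O); from O.X/X../... depth 6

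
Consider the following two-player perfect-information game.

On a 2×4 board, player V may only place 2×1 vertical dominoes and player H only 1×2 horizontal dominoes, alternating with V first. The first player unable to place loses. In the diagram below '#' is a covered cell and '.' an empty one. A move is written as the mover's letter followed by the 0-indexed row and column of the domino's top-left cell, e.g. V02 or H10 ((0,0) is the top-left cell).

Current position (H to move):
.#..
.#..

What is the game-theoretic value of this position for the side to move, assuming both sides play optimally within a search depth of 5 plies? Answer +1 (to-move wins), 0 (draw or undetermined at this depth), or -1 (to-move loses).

value(.#../.#.., H) = +1

ply 1, H at .#../.#.. | H02=+1→.###/.#..*; H12=+1→.#../.###
ply 2, V at .###/.#.. | V00=-1→####/##..*
ply 3, H at ####/##.. | H12=+1→####/####*
ply 4: ####/#### is terminal -1 (V); from .#../.#.. depth 5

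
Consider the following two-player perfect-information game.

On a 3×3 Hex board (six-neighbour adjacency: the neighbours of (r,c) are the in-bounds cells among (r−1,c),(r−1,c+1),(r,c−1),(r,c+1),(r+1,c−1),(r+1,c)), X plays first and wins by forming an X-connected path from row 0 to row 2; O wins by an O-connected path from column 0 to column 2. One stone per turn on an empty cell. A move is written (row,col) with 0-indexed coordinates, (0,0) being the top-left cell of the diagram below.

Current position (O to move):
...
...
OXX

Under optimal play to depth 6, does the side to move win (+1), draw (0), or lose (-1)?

ply 1, O at .../.../OXX | (0,0)=-1→O../.../OXX; (0,1)=-1→.O./.../OXX; (0,2)=+1→..O/.../OXX*; (1,0)=-1→.../O../OXX; (1,1)=+1→.../.O./OXX; (1,2)=-1→.../..O/OXX
ply 2, X at ..O/.../OXX | (0,0)=-1→X.O/.../OXX*; (0,1)=-1→.XO/.../OXX; (1,0)=-1→..O/X../OXX; (1,1)=-1→..O/.X./OXX; (1,2)=-1→..O/..X/OXX
ply 3, O at X.O/.../OXX | (0,1)=+1→XOO/.../OXX*; (1,0)=+1→X.O/O../OXX; (1,1)=+1→X.O/.O./OXX; (1,2)=-1→X.O/..O/OXX
ply 4, X at XOO/.../OXX | (1,0)=-1→XOO/X../OXX*; (1,1)=-1→XOO/.X./OXX; (1,2)=-1→XOO/..X/OXX
ply 5, O at XOO/X../OXX | (1,1)=+1→XOO/XO./OXX*; (1,2)=-1→XOO/X.O/OXX
ply 6: XOO/XO./OXX is terminal -1 (X); from .../.../OXX depth 6

value(.../.../OXX, O) = +1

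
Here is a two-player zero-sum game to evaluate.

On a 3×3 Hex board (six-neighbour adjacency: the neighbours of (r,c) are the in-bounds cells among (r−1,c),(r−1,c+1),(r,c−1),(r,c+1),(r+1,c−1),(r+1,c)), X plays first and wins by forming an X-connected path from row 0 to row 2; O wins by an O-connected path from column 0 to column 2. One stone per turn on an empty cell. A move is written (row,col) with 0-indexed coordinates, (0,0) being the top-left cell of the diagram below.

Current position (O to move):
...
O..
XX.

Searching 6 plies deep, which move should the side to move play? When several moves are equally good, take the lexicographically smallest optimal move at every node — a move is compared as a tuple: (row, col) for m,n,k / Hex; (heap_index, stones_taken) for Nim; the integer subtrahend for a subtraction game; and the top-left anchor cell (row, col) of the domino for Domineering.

p1 O@[.../O../XX.]: (0,0)[O../O../XX.]-1 (0,1)[.O./O../XX.]-1 (0,2)[..O/O../XX.]+1* (1,1)[.../OO./XX.]+1 (1,2)[.../O.O/XX.]-1 (2,2)[.../O../XXO]-1
p2 X@[..O/O../XX.]: (0,0)[X.O/O../XX.]-1* (0,1)[.XO/O../XX.]-1 (1,1)[..O/OX./XX.]-1 (1,2)[..O/O.X/XX.]-1 (2,2)[..O/O../XXX]-1
p3 O@[X.O/O../XX.]: (0,1)[XOO/O../XX.]+1* (1,1)[X.O/OO./XX.]+1 (1,2)[X.O/O.O/XX.]+1 (2,2)[X.O/O../XXO]+1
p4 X@[XOO/O../XX.] terminal -1; root [.../O../XX.] d6

O's best at [.../O../XX.]: (0,2)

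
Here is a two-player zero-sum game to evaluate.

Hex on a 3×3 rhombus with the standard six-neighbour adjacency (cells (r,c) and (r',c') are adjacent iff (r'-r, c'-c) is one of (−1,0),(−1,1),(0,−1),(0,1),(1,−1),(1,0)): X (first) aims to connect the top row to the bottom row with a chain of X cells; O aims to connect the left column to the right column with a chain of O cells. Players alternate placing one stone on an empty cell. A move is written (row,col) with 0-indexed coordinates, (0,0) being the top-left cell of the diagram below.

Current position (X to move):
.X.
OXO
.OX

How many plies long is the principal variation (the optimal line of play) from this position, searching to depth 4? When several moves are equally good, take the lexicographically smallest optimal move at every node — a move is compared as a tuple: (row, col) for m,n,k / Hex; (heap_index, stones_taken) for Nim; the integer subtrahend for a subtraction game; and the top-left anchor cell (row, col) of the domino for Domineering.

p1 X@[.X./OXO/.OX]: (0,0)[XX./OXO/.OX]-1 (0,2)[.XX/OXO/.OX]-1 (2,0)[.X./OXO/XOX]+1*
p2 O@[.X./OXO/XOX] terminal -1; root [.X./OXO/.OX] d4

PV length from [.X./OXO/.OX]: 1 ply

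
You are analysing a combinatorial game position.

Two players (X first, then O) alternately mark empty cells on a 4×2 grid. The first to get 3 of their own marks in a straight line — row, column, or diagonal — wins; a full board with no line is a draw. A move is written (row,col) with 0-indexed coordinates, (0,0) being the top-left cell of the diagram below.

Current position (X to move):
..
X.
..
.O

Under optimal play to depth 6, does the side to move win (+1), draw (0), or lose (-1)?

ply 1, X at ../X./../.O | (0,0)=+0→X./X./../.O; (0,1)=+0→.X/X./../.O; (1,1)=+0→../XX/../.O; (2,0)=+1→../X./X./.O*; (2,1)=+0→../X./.X/.O; (3,0)=+0→../X./../XO
ply 2, O at ../X./X./.O | (0,0)=-1→O./X./X./.O*; (0,1)=-1→.O/X./X./.O; (1,1)=-1→../XO/X./.O; (2,1)=-1→../X./XO/.O; (3,0)=-1→../X./X./OO
ply 3, X at O./X./X./.O | (0,1)=+0→OX/X./X./.O; (1,1)=+0→O./XX/X./.O; (2,1)=+0→O./X./XX/.O; (3,0)=+1→O./X./X./XO*
ply 4: O./X./X./XO is terminal -1 (O); from ../X./../.O depth 6

value(../X./../.O, X) = +1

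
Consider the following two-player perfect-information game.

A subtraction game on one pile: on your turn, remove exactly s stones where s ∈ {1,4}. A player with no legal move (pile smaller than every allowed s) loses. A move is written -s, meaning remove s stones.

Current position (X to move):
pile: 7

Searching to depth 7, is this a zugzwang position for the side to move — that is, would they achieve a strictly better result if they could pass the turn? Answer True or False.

p1 X@[7]: -1[6]-1* -4[3]-1
p2 O@[6]: -1[5]+1* -4[2]+1
p3 X@[5]: -1[4]-1* -4[1]-1
p4 O@[4]: -1[3]-1 -4[0]+1*
p5 X@[0] terminal -1; root [7] d7
if X skipped the turn, O would face:
~ p1 O@[7]: -1[6]-1* -4[3]-1
~ p2 X@[6]: -1[5]+1* -4[2]+1
~ p3 O@[5]: -1[4]-1* -4[1]-1
~ p4 X@[4]: -1[3]-1 -4[0]+1*
~ p5 O@[0] terminal -1; root [7] d7
compare (X): move=-1 vs pass=+1

zugzwang(7, X) = True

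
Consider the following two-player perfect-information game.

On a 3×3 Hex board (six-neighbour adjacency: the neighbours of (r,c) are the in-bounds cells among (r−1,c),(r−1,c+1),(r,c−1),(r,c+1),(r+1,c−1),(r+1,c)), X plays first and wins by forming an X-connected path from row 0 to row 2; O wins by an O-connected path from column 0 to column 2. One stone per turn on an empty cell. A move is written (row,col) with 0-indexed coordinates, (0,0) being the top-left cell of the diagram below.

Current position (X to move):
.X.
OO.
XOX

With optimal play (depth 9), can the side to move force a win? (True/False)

p1 X@[.X./OO./XOX]: (0,0)[XX./OO./XOX]-1* (0,2)[.XX/OO./XOX]-1 (1,2)[.X./OOX/XOX]-1
p2 O@[XX./OO./XOX]: (0,2)[XXO/OO./XOX]+1* (1,2)[XX./OOO/XOX]+1
p3 X@[XXO/OO./XOX] terminal -1; root [.X./OO./XOX] d9

X winning at [.X./OO./XOX]: False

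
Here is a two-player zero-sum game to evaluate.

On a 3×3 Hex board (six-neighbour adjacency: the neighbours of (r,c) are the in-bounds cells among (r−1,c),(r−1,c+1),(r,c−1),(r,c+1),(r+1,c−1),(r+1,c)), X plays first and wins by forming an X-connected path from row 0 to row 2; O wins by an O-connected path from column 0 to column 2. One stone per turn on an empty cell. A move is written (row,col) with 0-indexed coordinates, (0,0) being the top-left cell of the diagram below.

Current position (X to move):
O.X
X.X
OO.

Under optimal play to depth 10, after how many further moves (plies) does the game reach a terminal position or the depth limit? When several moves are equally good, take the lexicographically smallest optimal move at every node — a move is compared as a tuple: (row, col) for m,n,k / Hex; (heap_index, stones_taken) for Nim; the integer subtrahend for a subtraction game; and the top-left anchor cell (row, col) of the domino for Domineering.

PV length from [O.X/X.X/OO.]: 1 ply

ply 1, X at O.X/X.X/OO. | (0,1)=-1→OXX/X.X/OO.; (1,1)=-1→O.X/XXX/OO.; (2,2)=+1→O.X/X.X/OOX*
ply 2: O.X/X.X/OOX is terminal -1 (O); from O.X/X.X/OO. depth 10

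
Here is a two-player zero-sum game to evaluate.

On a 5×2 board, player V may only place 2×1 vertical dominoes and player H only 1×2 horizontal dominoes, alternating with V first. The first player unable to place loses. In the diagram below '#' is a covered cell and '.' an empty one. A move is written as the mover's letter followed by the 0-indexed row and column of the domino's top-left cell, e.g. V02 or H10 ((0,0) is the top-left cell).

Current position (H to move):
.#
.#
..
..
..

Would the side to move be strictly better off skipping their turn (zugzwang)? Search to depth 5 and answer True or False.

zugzwang(.#/.#/../../.., H) = False

p1 H@[.#/.#/../../..]: H20[.#/.#/##/../..]-1 H30[.#/.#/../##/..]+1* H40[.#/.#/../../##]-1
p2 V@[.#/.#/../##/..]: V00[##/##/../##/..]-1* V10[.#/##/#./##/..]-1
p3 H@[##/##/../##/..]: H20[##/##/##/##/..]+1* H40[##/##/../##/##]+1
p4 V@[##/##/##/##/..] terminal -1; root [.#/.#/../../..] d5
if H skipped the turn, V would face:
~ p1 V@[.#/.#/../../..]: V00[##/##/../../..]-1 V10[.#/##/#./../..]-1 V20[.#/.#/#./#./..]+1* V21[.#/.#/.#/.#/..]+1 V30[.#/.#/../#./#.]+1 V31[.#/.#/../.#/.#]+1
~ p2 H@[.#/.#/#./#./..]: H40[.#/.#/#./#./##]-1*
~ p3 V@[.#/.#/#./#./##]: V00[##/##/#./#./##]+1* V21[.#/.#/##/##/##]+1
~ p4 H@[##/##/#./#./##] terminal -1; root [.#/.#/../../..] d5
compare (H): move=+1 vs pass=-1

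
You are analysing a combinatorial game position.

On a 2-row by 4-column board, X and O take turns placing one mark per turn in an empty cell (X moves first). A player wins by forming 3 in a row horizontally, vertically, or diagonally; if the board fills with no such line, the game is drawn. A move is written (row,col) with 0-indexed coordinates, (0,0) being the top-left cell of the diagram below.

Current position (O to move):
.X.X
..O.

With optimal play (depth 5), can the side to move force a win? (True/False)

O winning at [.X.X/..O.]: False

ply 1, O at .X.X/..O. | (0,0)=-1→OX.X/..O.; (0,2)=+0→.XOX/..O.*; (1,0)=-1→.X.X/O.O.; (1,1)=-1→.X.X/.OO.; (1,3)=-1→.X.X/..OO
ply 2, X at .XOX/..O. | (0,0)=-1→XXOX/..O.; (1,0)=+0→.XOX/X.O.*; (1,1)=+0→.XOX/.XO.; (1,3)=+0→.XOX/..OX
ply 3, O at .XOX/X.O. | (0,0)=+0→OXOX/X.O.*; (1,1)=+0→.XOX/XOO.; (1,3)=+0→.XOX/X.OO
ply 4, X at OXOX/X.O. | (1,1)=+0→OXOX/XXO.*; (1,3)=+0→OXOX/X.OX
ply 5, O at OXOX/XXO. | (1,3)=+0→OXOX/XXOO*
ply 6: OXOX/XXOO is terminal +0 (X); from .X.X/..O. depth 5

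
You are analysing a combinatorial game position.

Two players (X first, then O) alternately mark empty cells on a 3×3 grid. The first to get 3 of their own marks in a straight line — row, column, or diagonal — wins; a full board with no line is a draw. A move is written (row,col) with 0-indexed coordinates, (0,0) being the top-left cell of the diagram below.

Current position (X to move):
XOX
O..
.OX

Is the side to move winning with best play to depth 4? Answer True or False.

X winning at [XOX/O../.OX]: True

p1 X@[XOX/O../.OX]: (1,1)[XOX/OX./.OX]+1* (1,2)[XOX/O.X/.OX]+1 (2,0)[XOX/O../XOX]-1
p2 O@[XOX/OX./.OX] terminal -1; root [XOX/O../.OX] d4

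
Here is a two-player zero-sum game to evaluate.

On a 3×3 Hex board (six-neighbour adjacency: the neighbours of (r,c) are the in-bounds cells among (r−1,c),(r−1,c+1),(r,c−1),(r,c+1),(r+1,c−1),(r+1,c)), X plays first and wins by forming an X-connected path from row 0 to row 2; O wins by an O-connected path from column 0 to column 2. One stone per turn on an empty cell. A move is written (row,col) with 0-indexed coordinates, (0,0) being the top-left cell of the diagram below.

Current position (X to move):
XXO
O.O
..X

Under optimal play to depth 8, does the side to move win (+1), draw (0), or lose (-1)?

[XXO/O.O/..X] X move#1: (1,1):+1/XXO/OXO/..X*, (2,0):-1/XXO/O.O/X.X, (2,1):-1/XXO/O.O/.XX
[XXO/OXO/..X] O move#2: (2,0):-1/XXO/OXO/O.X*, (2,1):-1/XXO/OXO/.OX
[XXO/OXO/O.X] X move#3: (2,1):+1/XXO/OXO/OXX*
[XXO/OXO/OXX] end (terminal -1, O#4); searched XXO/O.O/..X to 8

value(XXO/O.O/..X, X) = +1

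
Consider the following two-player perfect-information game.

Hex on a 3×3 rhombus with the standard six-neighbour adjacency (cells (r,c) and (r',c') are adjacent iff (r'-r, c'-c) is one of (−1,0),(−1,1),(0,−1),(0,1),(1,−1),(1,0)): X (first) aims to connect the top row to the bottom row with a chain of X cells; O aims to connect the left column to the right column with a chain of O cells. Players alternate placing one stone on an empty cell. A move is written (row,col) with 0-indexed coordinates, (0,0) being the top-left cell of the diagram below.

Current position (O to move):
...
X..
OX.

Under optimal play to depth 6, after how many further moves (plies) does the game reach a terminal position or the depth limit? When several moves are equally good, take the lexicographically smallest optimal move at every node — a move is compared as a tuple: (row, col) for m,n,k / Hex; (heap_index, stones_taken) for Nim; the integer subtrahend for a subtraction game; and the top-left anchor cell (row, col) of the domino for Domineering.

[.../X../OX.] O move#1: (0,0):-1/O../X../OX., (0,1):-1/.O./X../OX., (0,2):-1/..O/X../OX., (1,1):+1/.../XO./OX.*, (1,2):-1/.../X.O/OX., (2,2):-1/.../X../OXO
[.../XO./OX.] X move#2: (0,0):-1/X../XO./OX.*, (0,1):-1/.X./XO./OX., (0,2):-1/..X/XO./OX., (1,2):-1/.../XOX/OX., (2,2):-1/.../XO./OXX
[X../XO./OX.] O move#3: (0,1):+1/XO./XO./OX.*, (0,2):+1/X.O/XO./OX., (1,2):+1/X../XOO/OX., (2,2):+1/X../XO./OXO
[XO./XO./OX.] X move#4: (0,2):-1/XOX/XO./OX.*, (1,2):-1/XO./XOX/OX., (2,2):-1/XO./XO./OXX
[XOX/XO./OX.] O move#5: (1,2):+1/XOX/XOO/OX.*, (2,2):-1/XOX/XO./OXO
[XOX/XOO/OX.] end (terminal -1, X#6); searched .../X../OX. to 6

PV length from [.../X../OX.]: 5 plies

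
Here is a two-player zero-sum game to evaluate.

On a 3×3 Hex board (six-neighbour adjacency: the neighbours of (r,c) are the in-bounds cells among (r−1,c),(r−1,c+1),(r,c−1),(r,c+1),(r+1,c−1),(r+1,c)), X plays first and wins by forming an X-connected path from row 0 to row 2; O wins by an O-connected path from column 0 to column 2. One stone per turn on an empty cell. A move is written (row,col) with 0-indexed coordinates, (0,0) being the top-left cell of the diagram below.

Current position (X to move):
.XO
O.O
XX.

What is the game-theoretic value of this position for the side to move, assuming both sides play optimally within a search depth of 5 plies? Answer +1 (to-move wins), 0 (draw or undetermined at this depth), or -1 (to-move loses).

[.XO/O.O/XX.] X move#1: (0,0):-1/XXO/O.O/XX., (1,1):+1/.XO/OXO/XX.*, (2,2):-1/.XO/O.O/XXX
[.XO/OXO/XX.] end (terminal -1, O#2); searched .XO/O.O/XX. to 5

value(.XO/O.O/XX., X) = +1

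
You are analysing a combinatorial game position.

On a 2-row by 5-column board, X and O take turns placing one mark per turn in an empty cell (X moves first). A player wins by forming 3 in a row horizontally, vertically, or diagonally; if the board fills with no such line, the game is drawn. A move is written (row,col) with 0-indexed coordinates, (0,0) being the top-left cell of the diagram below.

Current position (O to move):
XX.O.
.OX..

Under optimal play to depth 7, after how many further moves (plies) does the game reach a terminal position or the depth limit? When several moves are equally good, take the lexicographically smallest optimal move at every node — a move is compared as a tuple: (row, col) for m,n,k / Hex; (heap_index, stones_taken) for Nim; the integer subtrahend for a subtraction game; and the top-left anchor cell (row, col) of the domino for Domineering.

PV length from [XX.O./.OX..]: 5 plies

[XX.O./.OX..] O move#1: (0,2):+0/XXOO./.OX..*, (0,4):-1/XX.OO/.OX.., (1,0):-1/XX.O./OOX.., (1,3):-1/XX.O./.OXO., (1,4):-1/XX.O./.OX.O
[XXOO./.OX..] X move#2: (0,4):+0/XXOOX/.OX..*, (1,0):-1/XXOO./XOX.., (1,3):-1/XXOO./.OXX., (1,4):-1/XXOO./.OX.X
[XXOOX/.OX..] O move#3: (1,0):+0/XXOOX/OOX..*, (1,3):+0/XXOOX/.OXO., (1,4):+0/XXOOX/.OX.O
[XXOOX/OOX..] X move#4: (1,3):+0/XXOOX/OOXX.*, (1,4):+0/XXOOX/OOX.X
[XXOOX/OOXX.] O move#5: (1,4):+0/XXOOX/OOXXO*
[XXOOX/OOXXO] end (terminal +0, X#6); searched XX.O./.OX.. to 7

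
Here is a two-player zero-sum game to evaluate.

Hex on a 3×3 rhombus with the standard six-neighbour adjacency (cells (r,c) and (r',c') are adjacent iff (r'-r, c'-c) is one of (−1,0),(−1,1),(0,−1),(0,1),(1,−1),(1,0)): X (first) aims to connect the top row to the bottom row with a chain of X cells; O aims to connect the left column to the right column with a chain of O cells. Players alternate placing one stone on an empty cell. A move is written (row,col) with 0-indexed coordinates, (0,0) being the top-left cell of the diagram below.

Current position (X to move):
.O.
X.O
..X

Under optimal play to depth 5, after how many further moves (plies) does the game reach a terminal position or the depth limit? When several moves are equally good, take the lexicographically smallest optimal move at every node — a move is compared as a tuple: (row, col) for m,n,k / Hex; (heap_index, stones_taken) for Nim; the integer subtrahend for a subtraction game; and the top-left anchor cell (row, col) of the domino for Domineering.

PV length from [.O./X.O/..X]: 5 plies

ply 1, X at .O./X.O/..X | (0,0)=-1→XO./X.O/..X; (0,2)=-1→.OX/X.O/..X; (1,1)=+1→.O./XXO/..X*; (2,0)=-1→.O./X.O/X.X; (2,1)=-1→.O./X.O/.XX
ply 2, O at .O./XXO/..X | (0,0)=-1→OO./XXO/..X*; (0,2)=-1→.OO/XXO/..X; (2,0)=-1→.O./XXO/O.X; (2,1)=-1→.O./XXO/.OX
ply 3, X at OO./XXO/..X | (0,2)=+1→OOX/XXO/..X*; (2,0)=-1→OO./XXO/X.X; (2,1)=-1→OO./XXO/.XX
ply 4, O at OOX/XXO/..X | (2,0)=-1→OOX/XXO/O.X*; (2,1)=-1→OOX/XXO/.OX
ply 5, X at OOX/XXO/O.X | (2,1)=+1→OOX/XXO/OXX*
ply 6: OOX/XXO/OXX is terminal -1 (O); from .O./X.O/..X depth 5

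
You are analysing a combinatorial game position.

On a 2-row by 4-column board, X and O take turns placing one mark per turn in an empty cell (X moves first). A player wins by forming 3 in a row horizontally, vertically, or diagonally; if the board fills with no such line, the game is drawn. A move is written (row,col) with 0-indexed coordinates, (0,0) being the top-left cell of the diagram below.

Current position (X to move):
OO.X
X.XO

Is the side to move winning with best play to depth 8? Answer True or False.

X winning at [OO.X/X.XO]: True

p1 X@[OO.X/X.XO]: (0,2)[OOXX/X.XO]+0 (1,1)[OO.X/XXXO]+1*
p2 O@[OO.X/XXXO] terminal -1; root [OO.X/X.XO] d8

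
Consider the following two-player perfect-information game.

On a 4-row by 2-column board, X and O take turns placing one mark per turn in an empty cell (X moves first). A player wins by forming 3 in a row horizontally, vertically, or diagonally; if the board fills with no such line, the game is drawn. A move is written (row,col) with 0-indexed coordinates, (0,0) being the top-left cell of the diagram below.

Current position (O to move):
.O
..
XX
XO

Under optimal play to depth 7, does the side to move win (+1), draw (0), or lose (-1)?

value(.O/../XX/XO, O) = 0

[.O/../XX/XO] O move#1: (0,0):-1/OO/../XX/XO, (1,0):+0/.O/O./XX/XO*, (1,1):-1/.O/.O/XX/XO
[.O/O./XX/XO] X move#2: (0,0):+0/XO/O./XX/XO*, (1,1):+0/.O/OX/XX/XO
[XO/O./XX/XO] O move#3: (1,1):+0/XO/OO/XX/XO*
[XO/OO/XX/XO] end (terminal +0, X#4); searched .O/../XX/XO to 7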